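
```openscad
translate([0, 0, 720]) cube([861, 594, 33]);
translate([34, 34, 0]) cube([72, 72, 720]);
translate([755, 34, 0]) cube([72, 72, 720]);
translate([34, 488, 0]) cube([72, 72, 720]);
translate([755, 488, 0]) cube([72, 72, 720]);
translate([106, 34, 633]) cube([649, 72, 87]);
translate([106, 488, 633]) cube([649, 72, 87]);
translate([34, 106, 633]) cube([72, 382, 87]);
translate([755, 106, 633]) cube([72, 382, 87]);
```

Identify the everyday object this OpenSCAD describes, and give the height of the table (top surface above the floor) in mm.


A table. The table height is 753 mm.

A 861×594×33 slab sits at z = 720 on four 72 mm square posts — a table. The top surface is at 720 + 33 = 753 mm.


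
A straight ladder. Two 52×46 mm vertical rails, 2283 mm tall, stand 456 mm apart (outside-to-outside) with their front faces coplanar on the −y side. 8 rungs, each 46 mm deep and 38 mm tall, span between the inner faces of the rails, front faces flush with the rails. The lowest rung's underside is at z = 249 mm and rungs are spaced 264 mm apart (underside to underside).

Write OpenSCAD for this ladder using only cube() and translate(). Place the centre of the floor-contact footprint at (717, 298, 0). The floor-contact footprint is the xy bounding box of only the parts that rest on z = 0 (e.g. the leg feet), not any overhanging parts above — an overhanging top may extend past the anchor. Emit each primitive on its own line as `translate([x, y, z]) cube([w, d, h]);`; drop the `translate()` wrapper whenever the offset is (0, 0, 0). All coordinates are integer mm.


// rung span = 456 - 2*52 = 352
// rung[k] z = 249 + k*264
translate([489, 275, 0]) cube([52, 46, 2283]);
translate([893, 275, 0]) cube([52, 46, 2283]);
translate([541, 275, 249]) cube([352, 46, 38]);
translate([541, 275, 513]) cube([352, 46, 38]);
translate([541, 275, 777]) cube([352, 46, 38]);
translate([541, 275, 1041]) cube([352, 46, 38]);
translate([541, 275, 1305]) cube([352, 46, 38]);
translate([541, 275, 1569]) cube([352, 46, 38]);
translate([541, 275, 1833]) cube([352, 46, 38]);
translate([541, 275, 2097]) cube([352, 46, 38]);


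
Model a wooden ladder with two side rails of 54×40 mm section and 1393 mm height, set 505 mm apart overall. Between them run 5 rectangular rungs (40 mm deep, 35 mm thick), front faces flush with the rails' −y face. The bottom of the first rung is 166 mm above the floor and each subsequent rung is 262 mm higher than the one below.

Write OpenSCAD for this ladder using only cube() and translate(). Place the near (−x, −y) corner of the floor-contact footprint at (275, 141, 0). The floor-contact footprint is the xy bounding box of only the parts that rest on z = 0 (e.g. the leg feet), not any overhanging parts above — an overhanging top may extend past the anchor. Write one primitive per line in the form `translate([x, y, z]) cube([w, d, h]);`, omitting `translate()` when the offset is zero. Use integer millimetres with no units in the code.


translate([275, 141, 0]) cube([54, 40, 1393]);
translate([726, 141, 0]) cube([54, 40, 1393]);
translate([329, 141, 166]) cube([397, 40, 35]);
translate([329, 141, 428]) cube([397, 40, 35]);
translate([329, 141, 690]) cube([397, 40, 35]);
translate([329, 141, 952]) cube([397, 40, 35]);
translate([329, 141, 1214]) cube([397, 40, 35]);


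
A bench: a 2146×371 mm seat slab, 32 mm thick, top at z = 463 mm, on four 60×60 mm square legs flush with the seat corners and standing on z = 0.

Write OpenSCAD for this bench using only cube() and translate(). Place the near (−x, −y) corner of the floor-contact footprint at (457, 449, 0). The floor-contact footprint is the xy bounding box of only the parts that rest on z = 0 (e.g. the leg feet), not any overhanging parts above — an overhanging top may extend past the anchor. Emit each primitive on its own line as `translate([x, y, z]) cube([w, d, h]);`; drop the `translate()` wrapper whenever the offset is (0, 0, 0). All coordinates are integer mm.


translate([457, 449, 431]) cube([2146, 371, 32]);
translate([457, 449, 0]) cube([60, 60, 431]);
translate([457, 760, 0]) cube([60, 60, 431]);
translate([2543, 449, 0]) cube([60, 60, 431]);
translate([2543, 760, 0]) cube([60, 60, 431]);


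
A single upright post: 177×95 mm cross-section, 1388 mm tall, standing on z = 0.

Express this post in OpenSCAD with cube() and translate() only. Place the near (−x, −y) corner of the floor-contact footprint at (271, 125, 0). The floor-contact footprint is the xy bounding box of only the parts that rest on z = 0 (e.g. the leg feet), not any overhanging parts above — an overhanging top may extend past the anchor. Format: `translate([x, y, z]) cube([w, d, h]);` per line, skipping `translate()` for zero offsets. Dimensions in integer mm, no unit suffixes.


translate([271, 125, 0]) cube([177, 95, 1388]);


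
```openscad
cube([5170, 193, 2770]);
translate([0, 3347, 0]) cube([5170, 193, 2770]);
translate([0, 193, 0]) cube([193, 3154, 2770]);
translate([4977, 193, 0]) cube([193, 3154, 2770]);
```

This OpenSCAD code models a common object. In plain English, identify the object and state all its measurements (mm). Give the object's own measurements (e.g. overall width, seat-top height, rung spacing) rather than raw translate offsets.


The wall frame of a small rectangular building: four walls, each 2770 mm tall and 193 mm thick, enclosing a footprint 5170 mm (x) by 3540 mm (y) outside-to-outside, with no floor or roof. The front and back walls (the −y and +y sides) span the full width; the two side walls fit between them.


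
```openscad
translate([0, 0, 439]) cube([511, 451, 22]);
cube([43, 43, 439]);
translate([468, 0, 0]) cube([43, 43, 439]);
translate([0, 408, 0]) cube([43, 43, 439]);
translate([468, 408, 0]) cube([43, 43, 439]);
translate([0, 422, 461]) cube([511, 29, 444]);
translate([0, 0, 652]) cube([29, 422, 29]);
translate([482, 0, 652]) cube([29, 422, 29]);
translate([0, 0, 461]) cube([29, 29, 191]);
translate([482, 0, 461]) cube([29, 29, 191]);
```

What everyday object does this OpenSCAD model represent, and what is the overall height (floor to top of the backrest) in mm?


A chair. The overall height is 905 mm.

A slab on four corner posts with a tall panel at the back — a chair. The seat slab sits at z = 439 with thickness 22, and the 444 mm backrest starts at the seat top, so the overall height is 439 + 22 + 444 = 905 mm.


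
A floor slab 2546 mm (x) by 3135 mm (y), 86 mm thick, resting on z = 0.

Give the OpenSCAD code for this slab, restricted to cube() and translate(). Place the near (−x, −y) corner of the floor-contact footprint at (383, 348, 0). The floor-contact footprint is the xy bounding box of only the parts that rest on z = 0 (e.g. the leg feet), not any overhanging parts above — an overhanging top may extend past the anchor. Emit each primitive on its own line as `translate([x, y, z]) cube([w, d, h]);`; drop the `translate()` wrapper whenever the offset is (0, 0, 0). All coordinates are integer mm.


translate([383, 348, 0]) cube([2546, 3135, 86]);


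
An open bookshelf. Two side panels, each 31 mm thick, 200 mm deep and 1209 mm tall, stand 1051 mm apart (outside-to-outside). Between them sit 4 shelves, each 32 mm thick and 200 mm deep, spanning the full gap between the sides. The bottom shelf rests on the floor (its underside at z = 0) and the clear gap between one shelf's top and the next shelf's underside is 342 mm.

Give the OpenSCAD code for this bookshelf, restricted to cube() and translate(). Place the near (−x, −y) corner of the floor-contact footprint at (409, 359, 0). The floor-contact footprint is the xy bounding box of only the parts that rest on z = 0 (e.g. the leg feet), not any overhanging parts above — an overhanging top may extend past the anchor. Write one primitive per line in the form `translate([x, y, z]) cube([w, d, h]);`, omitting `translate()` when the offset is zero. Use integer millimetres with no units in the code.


translate([409, 359, 0]) cube([31, 200, 1209]);
translate([1429, 359, 0]) cube([31, 200, 1209]);
translate([440, 359, 0]) cube([989, 200, 32]);
translate([440, 359, 374]) cube([989, 200, 32]);
translate([440, 359, 748]) cube([989, 200, 32]);
translate([440, 359, 1122]) cube([989, 200, 32]);


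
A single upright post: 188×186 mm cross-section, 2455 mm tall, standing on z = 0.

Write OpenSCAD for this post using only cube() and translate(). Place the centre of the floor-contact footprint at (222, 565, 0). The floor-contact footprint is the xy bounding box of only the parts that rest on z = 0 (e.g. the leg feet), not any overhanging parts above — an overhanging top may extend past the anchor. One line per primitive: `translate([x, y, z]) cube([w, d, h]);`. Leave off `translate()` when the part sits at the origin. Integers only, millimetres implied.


translate([128, 472, 0]) cube([188, 186, 2455]);


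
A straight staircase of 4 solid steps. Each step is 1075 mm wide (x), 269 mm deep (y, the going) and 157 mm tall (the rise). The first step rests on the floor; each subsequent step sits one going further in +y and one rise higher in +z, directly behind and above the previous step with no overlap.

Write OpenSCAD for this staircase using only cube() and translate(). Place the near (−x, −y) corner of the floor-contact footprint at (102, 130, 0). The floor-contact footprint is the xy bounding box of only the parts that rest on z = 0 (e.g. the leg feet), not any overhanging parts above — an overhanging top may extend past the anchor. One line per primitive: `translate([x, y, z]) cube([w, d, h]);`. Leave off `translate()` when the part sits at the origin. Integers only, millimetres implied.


translate([102, 130, 0]) cube([1075, 269, 157]);
translate([102, 399, 157]) cube([1075, 269, 157]);
translate([102, 668, 314]) cube([1075, 269, 157]);
translate([102, 937, 471]) cube([1075, 269, 157]);


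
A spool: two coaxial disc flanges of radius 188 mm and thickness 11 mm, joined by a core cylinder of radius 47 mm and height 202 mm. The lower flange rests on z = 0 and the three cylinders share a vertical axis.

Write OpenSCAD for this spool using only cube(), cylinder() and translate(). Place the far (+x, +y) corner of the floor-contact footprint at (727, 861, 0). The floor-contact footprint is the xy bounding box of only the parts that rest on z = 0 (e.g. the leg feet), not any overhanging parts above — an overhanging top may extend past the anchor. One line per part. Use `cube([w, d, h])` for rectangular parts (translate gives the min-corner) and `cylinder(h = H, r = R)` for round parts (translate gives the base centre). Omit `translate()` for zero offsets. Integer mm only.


translate([539, 673, 0]) cylinder(h = 11, r = 188);
translate([539, 673, 11]) cylinder(h = 202, r = 47);
translate([539, 673, 213]) cylinder(h = 11, r = 188);


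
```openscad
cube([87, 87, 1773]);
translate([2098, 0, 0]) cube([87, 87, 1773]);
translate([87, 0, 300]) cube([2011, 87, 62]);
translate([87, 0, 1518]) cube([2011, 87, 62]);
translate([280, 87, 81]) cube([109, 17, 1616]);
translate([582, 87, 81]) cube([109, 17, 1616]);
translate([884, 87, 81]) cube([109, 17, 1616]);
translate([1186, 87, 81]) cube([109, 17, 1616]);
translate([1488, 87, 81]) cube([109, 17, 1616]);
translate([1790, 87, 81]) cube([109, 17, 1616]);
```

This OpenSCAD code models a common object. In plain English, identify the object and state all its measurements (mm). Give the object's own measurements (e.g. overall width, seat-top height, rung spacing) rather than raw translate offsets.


A fence section. Two 87×87 mm posts, 1773 mm tall, stand on the floor with a clear span of 2011 mm between their inner faces. Two horizontal rails of 87×62 mm section span the gap between the posts with their undersides at z = 300 mm and z = 1518 mm, flush with the posts' −y face. 6 pickets, each 109 mm wide, 17 mm thick and 1616 mm tall, are fixed to the +y face of the rails with their bottoms at z = 81 mm, spaced across the span with a 193 mm gap after the −x post and between neighbouring pickets, with 199 mm left before the +x post.


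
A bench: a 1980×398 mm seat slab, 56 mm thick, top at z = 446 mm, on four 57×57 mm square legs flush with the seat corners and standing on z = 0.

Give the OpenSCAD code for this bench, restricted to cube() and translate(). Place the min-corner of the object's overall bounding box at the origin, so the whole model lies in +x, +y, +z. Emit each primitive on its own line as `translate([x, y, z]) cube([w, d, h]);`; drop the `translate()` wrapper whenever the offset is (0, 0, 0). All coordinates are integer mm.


translate([0, 0, 390]) cube([1980, 398, 56]);
cube([57, 57, 390]);
translate([0, 341, 0]) cube([57, 57, 390]);
translate([1923, 0, 0]) cube([57, 57, 390]);
translate([1923, 341, 0]) cube([57, 57, 390]);


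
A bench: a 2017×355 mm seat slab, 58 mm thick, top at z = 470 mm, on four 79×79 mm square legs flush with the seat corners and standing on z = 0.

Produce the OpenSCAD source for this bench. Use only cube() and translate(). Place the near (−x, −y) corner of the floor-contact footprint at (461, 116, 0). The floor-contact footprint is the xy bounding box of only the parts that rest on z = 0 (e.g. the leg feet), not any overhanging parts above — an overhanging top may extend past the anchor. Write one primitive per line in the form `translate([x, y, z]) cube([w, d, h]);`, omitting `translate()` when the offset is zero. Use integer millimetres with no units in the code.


// leg_h = 470 − 58 = 412
translate([461, 116, 412]) cube([2017, 355, 58]);
translate([461, 116, 0]) cube([79, 79, 412]);
translate([461, 392, 0]) cube([79, 79, 412]);
translate([2399, 116, 0]) cube([79, 79, 412]);
translate([2399, 392, 0]) cube([79, 79, 412]);


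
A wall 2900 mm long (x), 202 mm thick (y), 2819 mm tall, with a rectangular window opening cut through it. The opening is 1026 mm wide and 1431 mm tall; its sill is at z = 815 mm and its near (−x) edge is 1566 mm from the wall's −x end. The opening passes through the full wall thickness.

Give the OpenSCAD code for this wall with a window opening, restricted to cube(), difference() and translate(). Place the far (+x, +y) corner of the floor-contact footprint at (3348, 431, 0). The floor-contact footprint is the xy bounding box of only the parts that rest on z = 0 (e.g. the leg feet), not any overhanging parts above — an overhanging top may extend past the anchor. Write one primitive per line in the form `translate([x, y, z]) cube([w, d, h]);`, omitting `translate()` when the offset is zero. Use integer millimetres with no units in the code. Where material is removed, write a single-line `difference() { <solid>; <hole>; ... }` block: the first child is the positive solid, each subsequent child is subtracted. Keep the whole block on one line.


difference() { translate([448, 229, 0]) cube([2900, 202, 2819]); translate([2014, 229, 815]) cube([1026, 202, 1431]); }


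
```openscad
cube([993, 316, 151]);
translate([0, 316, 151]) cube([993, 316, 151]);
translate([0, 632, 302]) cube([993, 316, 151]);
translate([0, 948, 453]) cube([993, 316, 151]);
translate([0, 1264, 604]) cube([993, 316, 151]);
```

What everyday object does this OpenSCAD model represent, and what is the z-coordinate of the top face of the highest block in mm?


A staircase. The total rise is 755 mm.

5 identical blocks, each offset up and back from the previous — a staircase. Each step is 151 mm tall and there are 5 of them, so the total rise is 5 × 151 = 755 mm.


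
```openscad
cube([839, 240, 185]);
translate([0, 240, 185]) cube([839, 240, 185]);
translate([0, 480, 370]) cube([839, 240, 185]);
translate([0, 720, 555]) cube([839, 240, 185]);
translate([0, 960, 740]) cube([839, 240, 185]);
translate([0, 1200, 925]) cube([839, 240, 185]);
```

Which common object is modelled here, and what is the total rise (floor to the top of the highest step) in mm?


A staircase. The total rise is 1110 mm.

6 identical blocks, each offset up and back from the previous — a staircase. Each step is 185 mm tall and there are 6 of them, so the total rise is 6 × 185 = 1110 mm.


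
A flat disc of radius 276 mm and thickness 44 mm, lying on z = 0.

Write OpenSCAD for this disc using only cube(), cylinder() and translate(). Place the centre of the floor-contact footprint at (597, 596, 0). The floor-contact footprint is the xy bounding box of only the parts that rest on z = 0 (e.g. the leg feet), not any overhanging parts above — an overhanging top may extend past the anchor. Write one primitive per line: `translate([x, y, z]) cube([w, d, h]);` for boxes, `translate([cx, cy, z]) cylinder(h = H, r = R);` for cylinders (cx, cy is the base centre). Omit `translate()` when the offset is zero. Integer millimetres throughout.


translate([597, 596, 0]) cylinder(h = 44, r = 276);


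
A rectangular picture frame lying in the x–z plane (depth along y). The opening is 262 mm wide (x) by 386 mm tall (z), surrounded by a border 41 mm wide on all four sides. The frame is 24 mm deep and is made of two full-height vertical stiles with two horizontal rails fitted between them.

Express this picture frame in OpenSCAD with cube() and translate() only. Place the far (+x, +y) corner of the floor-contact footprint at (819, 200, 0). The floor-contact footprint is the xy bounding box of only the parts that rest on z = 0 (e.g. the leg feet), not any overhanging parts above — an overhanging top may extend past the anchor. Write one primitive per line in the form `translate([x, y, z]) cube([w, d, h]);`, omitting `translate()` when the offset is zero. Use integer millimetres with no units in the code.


translate([475, 176, 0]) cube([41, 24, 468]);
translate([778, 176, 0]) cube([41, 24, 468]);
translate([516, 176, 0]) cube([262, 24, 41]);
translate([516, 176, 427]) cube([262, 24, 41]);


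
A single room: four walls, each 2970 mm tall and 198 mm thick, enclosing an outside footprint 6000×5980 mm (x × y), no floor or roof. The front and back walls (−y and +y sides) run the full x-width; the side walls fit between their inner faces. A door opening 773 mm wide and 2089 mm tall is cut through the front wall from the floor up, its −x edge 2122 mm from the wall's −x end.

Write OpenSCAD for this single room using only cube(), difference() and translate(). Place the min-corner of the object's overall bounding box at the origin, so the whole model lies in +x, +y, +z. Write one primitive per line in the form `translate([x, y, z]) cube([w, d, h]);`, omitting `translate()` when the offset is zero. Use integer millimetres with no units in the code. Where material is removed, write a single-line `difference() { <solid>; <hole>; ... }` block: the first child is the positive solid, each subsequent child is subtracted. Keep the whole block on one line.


difference() { cube([6000, 198, 2970]); translate([2122, 0, 0]) cube([773, 198, 2089]); }
translate([0, 5782, 0]) cube([6000, 198, 2970]);
translate([0, 198, 0]) cube([198, 5584, 2970]);
translate([5802, 198, 0]) cube([198, 5584, 2970]);


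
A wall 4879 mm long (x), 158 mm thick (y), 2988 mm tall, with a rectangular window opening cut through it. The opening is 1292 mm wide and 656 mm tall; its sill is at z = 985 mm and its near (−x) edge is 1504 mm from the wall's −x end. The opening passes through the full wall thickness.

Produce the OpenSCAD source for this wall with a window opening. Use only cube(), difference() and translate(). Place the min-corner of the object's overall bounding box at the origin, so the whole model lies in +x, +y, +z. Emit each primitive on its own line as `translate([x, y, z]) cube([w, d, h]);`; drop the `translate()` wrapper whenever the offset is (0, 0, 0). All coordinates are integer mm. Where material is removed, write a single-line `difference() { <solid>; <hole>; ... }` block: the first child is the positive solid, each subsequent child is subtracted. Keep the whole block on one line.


difference() { cube([4879, 158, 2988]); translate([1504, 0, 985]) cube([1292, 158, 656]); }


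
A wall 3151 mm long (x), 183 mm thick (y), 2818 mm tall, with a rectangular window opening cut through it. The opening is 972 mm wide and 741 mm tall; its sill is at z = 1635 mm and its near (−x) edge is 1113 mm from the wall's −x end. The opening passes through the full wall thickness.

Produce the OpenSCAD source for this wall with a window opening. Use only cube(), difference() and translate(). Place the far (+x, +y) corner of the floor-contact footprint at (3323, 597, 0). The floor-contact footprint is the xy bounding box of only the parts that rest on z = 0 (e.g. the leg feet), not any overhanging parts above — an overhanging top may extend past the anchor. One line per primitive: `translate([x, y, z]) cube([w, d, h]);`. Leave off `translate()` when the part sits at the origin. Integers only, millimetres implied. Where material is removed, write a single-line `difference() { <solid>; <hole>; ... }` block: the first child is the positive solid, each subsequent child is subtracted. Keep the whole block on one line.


difference() { translate([172, 414, 0]) cube([3151, 183, 2818]); translate([1285, 414, 1635]) cube([972, 183, 741]); }


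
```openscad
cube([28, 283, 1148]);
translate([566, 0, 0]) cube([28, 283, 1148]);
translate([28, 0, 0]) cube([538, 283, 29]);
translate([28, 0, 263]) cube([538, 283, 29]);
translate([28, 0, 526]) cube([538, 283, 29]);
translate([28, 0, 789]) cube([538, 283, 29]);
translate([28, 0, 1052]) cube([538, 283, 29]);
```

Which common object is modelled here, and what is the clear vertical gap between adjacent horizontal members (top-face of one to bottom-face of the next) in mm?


A bookshelf. The clear shelf gap is 234 mm.

Two tall side panels with 5 horizontal boards between them — a bookshelf. The first two shelf undersides are at z = 0 and z = 263; with shelf thickness 29, the clear gap is 263 − 0 − 29 = 234 mm.


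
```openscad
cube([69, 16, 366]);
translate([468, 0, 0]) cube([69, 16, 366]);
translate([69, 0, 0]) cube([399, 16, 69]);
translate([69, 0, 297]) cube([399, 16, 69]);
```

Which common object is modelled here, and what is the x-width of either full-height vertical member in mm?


A picture frame. The border width is 69 mm.

Four thin pieces enclosing a rectangular opening — a picture frame. The two full-height stiles are 366 mm tall; the top rail sits at z = 297 and is 69 mm tall, so the border above the opening is 366 − 297 = 69 mm, matching the stile x-width.


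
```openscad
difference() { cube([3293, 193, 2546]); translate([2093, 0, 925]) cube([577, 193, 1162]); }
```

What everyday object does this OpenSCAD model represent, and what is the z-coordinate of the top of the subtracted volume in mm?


A wall with a window opening. The window head height is 2087 mm.

A wall with a rectangular opening subtracted — a window. Sill at z = 925, opening 1162 mm tall, so the head is at 925 + 1162 = 2087 mm.


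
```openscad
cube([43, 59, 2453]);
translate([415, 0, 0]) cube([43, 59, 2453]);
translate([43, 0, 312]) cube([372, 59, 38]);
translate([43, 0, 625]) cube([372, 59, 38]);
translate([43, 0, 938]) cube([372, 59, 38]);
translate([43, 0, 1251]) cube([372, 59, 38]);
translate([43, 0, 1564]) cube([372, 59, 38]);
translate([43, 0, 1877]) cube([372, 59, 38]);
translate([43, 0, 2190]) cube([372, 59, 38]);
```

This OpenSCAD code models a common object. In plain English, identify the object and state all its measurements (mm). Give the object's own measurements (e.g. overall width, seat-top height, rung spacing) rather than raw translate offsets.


A straight ladder. Two 43×59 mm vertical rails, 2453 mm tall, stand 458 mm apart (outside-to-outside) with their front faces coplanar on the −y side. 7 rungs, each 59 mm deep and 38 mm tall, span between the inner faces of the rails, front faces flush with the rails. The lowest rung's underside is at z = 312 mm and rungs are spaced 313 mm apart (underside to underside).


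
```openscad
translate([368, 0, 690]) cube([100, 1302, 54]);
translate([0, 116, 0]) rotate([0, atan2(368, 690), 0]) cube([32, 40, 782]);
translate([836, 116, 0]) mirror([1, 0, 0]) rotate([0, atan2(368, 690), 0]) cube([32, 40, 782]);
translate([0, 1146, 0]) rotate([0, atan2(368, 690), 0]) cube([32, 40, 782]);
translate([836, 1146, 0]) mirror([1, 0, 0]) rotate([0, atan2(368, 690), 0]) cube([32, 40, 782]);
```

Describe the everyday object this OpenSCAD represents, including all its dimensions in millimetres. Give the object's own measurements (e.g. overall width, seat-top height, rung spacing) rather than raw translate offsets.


A sawhorse. A 100×1302×54 mm beam (x, y, z) sits on two A-frame leg pairs. Each pair is two raked legs of 32×40 mm section (40 mm along y) splaying symmetrically in x. Each leg rises 690 mm vertically over 368 mm of horizontal reach and is 782 mm long along its own axis. Every leg's outer bottom edge rests on the floor and its outer top edge meets a bottom edge of the beam — the left legs (tilting toward +x) meet the beam's −x bottom edge, the right legs (their mirror images, tilting toward −x) meet its +x bottom edge — so the leg tops tuck under the beam, the beam's underside is 690 mm above the floor, and the feet are 836 mm apart outside-to-outside with the beam centred between them. The two leg pairs are set in 116 mm from either end of the beam.


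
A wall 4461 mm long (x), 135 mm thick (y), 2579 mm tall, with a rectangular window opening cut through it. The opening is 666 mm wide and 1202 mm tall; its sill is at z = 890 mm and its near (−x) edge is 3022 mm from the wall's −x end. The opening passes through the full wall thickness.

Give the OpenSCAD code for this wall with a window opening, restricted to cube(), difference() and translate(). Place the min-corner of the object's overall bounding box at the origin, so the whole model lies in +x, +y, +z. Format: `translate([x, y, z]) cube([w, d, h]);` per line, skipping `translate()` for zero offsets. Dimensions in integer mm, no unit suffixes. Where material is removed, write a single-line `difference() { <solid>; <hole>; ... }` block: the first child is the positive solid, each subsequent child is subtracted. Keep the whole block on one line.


difference() { cube([4461, 135, 2579]); translate([3022, 0, 890]) cube([666, 135, 1202]); }


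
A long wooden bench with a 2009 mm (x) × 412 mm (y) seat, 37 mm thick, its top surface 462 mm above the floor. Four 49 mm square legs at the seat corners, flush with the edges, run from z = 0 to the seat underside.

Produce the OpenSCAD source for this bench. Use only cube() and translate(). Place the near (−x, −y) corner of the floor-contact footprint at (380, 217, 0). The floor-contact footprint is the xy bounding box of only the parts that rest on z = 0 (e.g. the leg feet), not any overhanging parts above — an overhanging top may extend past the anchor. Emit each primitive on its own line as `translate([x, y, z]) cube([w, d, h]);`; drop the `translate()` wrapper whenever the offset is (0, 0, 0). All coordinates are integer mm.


translate([380, 217, 425]) cube([2009, 412, 37]);
translate([380, 217, 0]) cube([49, 49, 425]);
translate([380, 580, 0]) cube([49, 49, 425]);
translate([2340, 217, 0]) cube([49, 49, 425]);
translate([2340, 580, 0]) cube([49, 49, 425]);


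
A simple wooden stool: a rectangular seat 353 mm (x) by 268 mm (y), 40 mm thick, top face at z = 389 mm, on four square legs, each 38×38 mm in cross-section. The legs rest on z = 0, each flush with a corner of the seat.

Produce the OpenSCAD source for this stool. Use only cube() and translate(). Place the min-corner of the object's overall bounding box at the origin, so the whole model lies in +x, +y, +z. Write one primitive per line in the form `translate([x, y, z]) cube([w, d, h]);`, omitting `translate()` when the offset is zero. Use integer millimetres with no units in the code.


translate([0, 0, 349]) cube([353, 268, 40]);
cube([38, 38, 349]);
translate([315, 0, 0]) cube([38, 38, 349]);
translate([0, 230, 0]) cube([38, 38, 349]);
translate([315, 230, 0]) cube([38, 38, 349]);


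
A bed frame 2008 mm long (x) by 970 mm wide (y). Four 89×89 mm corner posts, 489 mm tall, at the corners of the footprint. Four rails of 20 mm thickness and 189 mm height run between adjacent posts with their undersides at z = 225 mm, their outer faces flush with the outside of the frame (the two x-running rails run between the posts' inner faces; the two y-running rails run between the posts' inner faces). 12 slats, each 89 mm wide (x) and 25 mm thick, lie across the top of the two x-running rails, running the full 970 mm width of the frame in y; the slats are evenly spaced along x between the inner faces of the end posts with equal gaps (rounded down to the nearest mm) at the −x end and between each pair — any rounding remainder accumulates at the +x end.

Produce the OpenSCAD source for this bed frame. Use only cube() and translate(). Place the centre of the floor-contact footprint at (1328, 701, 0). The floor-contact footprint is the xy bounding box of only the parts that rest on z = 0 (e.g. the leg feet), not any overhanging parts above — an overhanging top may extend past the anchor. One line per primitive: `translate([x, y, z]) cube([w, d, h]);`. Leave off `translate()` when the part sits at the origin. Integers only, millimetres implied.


translate([324, 216, 0]) cube([89, 89, 489]);
translate([324, 1097, 0]) cube([89, 89, 489]);
translate([2243, 216, 0]) cube([89, 89, 489]);
translate([2243, 1097, 0]) cube([89, 89, 489]);
translate([413, 216, 225]) cube([1830, 20, 189]);
translate([413, 1166, 225]) cube([1830, 20, 189]);
translate([324, 305, 225]) cube([20, 792, 189]);
translate([2312, 305, 225]) cube([20, 792, 189]);
translate([471, 216, 414]) cube([89, 970, 25]);
translate([618, 216, 414]) cube([89, 970, 25]);
translate([765, 216, 414]) cube([89, 970, 25]);
translate([912, 216, 414]) cube([89, 970, 25]);
translate([1059, 216, 414]) cube([89, 970, 25]);
translate([1206, 216, 414]) cube([89, 970, 25]);
translate([1353, 216, 414]) cube([89, 970, 25]);
translate([1500, 216, 414]) cube([89, 970, 25]);
translate([1647, 216, 414]) cube([89, 970, 25]);
translate([1794, 216, 414]) cube([89, 970, 25]);
translate([1941, 216, 414]) cube([89, 970, 25]);
translate([2088, 216, 414]) cube([89, 970, 25]);


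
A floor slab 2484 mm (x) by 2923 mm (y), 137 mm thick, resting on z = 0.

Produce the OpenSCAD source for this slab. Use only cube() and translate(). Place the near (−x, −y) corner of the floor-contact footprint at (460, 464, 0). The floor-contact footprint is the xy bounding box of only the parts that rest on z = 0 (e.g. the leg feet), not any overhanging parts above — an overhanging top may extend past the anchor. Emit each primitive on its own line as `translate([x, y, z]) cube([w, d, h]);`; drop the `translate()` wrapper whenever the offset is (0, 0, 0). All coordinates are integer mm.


translate([460, 464, 0]) cube([2484, 2923, 137]);


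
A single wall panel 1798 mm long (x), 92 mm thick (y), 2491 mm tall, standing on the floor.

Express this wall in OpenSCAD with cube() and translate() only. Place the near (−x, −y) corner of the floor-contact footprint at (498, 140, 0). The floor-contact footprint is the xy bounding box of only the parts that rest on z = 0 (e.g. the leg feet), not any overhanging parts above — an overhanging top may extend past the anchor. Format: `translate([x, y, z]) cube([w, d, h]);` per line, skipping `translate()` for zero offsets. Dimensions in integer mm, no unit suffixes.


translate([498, 140, 0]) cube([1798, 92, 2491]);


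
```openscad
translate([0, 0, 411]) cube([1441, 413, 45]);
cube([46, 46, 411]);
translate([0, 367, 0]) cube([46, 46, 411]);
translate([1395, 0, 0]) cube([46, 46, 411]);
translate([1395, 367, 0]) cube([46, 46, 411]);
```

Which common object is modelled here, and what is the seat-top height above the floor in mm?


A bench. The seat-top height is 456 mm.

A long slab on four corner posts — a bench. The slab sits at z = 411 with thickness 45, so the top is 411 + 45 = 456 mm.


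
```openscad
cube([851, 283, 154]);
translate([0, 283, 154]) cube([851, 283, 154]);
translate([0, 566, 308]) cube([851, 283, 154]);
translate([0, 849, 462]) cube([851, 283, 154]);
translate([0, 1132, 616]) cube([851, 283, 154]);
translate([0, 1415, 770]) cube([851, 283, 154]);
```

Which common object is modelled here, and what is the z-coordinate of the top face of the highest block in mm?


A staircase. The total rise is 924 mm.

6 identical blocks, each offset up and back from the previous — a staircase. Each step is 154 mm tall and there are 6 of them, so the total rise is 6 × 154 = 924 mm.


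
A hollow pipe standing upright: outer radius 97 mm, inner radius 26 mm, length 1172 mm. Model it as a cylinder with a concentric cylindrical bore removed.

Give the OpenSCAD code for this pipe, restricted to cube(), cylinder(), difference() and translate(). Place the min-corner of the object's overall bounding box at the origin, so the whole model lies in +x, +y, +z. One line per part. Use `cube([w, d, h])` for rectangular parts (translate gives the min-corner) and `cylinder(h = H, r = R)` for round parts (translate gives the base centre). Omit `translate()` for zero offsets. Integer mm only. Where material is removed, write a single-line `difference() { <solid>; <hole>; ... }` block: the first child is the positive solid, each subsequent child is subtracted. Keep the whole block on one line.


difference() { translate([97, 97, 0]) cylinder(h = 1172, r = 97); translate([97, 97, 0]) cylinder(h = 1172, r = 26); }


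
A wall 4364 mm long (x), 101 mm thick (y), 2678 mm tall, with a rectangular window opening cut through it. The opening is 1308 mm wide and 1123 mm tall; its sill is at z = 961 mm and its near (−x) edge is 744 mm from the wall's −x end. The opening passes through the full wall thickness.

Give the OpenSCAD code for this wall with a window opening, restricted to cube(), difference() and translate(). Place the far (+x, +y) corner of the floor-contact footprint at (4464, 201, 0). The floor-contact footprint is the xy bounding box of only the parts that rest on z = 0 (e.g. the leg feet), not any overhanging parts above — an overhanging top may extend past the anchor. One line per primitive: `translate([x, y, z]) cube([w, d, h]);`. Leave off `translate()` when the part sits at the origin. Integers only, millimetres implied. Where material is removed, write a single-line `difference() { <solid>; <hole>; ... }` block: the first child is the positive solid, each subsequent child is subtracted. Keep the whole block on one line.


difference() { translate([100, 100, 0]) cube([4364, 101, 2678]); translate([844, 100, 961]) cube([1308, 101, 1123]); }


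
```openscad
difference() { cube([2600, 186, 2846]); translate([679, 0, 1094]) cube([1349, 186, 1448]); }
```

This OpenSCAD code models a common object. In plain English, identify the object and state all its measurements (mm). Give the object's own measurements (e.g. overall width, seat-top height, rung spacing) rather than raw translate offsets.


A wall 2600 mm long (x), 186 mm thick (y), 2846 mm tall, with a rectangular window opening cut through it. The opening is 1349 mm wide and 1448 mm tall; its sill is at z = 1094 mm and its near (−x) edge is 679 mm from the wall's −x end. The opening passes through the full wall thickness.


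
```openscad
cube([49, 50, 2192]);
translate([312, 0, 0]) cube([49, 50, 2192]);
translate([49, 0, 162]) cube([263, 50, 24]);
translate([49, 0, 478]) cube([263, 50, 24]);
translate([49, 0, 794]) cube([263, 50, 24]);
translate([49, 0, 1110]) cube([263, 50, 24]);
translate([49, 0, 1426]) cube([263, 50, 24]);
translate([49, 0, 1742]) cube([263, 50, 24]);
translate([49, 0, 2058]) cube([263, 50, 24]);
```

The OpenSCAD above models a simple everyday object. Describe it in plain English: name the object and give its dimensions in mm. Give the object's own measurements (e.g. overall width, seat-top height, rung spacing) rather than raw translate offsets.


A straight ladder. Two 49×50 mm vertical rails, 2192 mm tall, stand 361 mm apart (outside-to-outside) with their front faces coplanar on the −y side. 7 rungs, each 50 mm deep and 24 mm tall, span between the inner faces of the rails, front faces flush with the rails. The lowest rung's underside is at z = 162 mm and rungs are spaced 316 mm apart (underside to underside).


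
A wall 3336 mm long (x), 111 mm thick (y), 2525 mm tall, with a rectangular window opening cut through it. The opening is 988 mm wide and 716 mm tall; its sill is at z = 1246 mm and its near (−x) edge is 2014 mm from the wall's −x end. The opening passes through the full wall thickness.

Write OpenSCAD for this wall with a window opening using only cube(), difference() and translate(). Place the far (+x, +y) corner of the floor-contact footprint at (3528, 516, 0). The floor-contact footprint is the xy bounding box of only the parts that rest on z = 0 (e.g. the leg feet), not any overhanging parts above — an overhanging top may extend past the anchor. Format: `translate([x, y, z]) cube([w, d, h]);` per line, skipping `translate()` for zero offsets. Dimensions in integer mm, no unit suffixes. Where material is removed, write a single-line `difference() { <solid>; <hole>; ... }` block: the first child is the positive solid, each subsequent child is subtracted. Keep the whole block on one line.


difference() { translate([192, 405, 0]) cube([3336, 111, 2525]); translate([2206, 405, 1246]) cube([988, 111, 716]); }


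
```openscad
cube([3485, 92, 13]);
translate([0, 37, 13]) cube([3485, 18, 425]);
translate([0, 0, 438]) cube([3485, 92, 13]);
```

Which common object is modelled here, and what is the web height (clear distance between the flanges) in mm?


An I-beam. The web height is 425 mm.

Two wide flanges with a thin centred web — an I-beam. Overall 451 mm minus two 13 mm flanges gives a web of 451 − 2·13 = 425 mm.


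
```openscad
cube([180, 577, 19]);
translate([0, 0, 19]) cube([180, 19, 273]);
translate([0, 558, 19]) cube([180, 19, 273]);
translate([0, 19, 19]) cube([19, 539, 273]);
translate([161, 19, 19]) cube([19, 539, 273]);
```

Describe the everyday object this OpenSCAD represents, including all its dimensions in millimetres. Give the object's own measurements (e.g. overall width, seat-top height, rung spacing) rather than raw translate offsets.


An open-topped rectangular box: outside dimensions 180×577×292 mm, with a uniform wall and base thickness of 19 mm. The base is a full 180×577 slab on the floor; four walls sit on top of the base. The front and back walls (the −y and +y sides) span the full width; the two side walls fit between them.


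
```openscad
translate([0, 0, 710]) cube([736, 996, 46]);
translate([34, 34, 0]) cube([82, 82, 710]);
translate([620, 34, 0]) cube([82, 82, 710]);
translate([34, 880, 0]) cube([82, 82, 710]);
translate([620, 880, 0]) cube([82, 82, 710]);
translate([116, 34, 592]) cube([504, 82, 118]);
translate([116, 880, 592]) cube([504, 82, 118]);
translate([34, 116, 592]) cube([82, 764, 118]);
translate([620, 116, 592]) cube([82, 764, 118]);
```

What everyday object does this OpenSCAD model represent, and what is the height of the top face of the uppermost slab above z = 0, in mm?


A table. The table height is 756 mm.

A 736×996×46 slab sits at z = 710 on four 82 mm square posts — a table. The top surface is at 710 + 46 = 756 mm.


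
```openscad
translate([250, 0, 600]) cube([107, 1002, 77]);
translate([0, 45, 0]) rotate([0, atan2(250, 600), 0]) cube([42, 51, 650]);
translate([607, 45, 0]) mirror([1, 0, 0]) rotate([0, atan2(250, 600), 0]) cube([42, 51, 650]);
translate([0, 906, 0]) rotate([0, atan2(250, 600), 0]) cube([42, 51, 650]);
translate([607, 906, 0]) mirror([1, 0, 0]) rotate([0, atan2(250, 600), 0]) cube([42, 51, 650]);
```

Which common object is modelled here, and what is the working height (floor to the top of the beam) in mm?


A sawhorse. The overall height is 677 mm.

A beam across two mirrored pairs of raked legs — a sawhorse. The beam's underside is at z = 600 (matching the legs' vertical rise in atan2(250, 600)) and the beam is 77 mm tall, so its top is at 600 + 77 = 677 mm. The raked legs top out at the beam's underside, so that is the highest point.
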